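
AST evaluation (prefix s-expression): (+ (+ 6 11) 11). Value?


Evaluate inner: (+ 6 11) = 17
Evaluate root: (+ 17 11) = 28
Result: 28


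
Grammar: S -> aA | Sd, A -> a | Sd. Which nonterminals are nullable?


A nonterminal is nullable iff some alternative derives ε (directly, or every symbol in it is nullable)
Nullable: {}


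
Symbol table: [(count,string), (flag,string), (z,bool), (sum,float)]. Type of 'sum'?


Lookup 'sum' → type float


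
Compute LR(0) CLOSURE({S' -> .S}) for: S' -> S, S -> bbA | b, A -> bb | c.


Start: S' -> .S
For each item with dot before a nonterminal B, add B -> .γ for every B-production
Closure: [S' -> .S, S -> .bbA, S -> .b]


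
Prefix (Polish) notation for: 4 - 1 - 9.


left-to-right (same/higher precedence on left): tree is (- (- 4 1) 9)
Prefix: - - 4 1 9


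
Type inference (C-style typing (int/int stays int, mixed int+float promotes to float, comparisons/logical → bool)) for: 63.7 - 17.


Operand types: float - int
Rule: mixed int/float promotes to float; int/int stays int
Result type: float


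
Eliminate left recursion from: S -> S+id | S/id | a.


Left-recursive alternatives: S+id, S/id; non-recursive: a
Introduce S': S -> aS', S' -> +idS' | /idS' | ε


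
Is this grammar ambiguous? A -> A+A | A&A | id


'id+id&id' has two parse trees (no precedence encoded between + and &)
Ambiguous


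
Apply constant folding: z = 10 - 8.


10 - 8 = 2 at compile time
Optimized: z = 2


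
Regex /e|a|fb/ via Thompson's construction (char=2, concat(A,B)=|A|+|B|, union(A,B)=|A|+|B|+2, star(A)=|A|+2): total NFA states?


Syntax tree has 4 char leaf(s), 2 union(s), 0 star(s)
chars contribute 4×2 = 8; each union adds +2; each star adds +2
Total: 8 + 4 + 0 = 12 states


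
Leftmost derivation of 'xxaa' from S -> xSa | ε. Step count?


Derivation: S => xSa => xxSaa => xxaa
Steps: 3


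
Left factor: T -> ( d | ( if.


Common prefix: '('
Factored: T -> ( T', T' -> d | if


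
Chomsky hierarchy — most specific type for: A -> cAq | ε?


Single nonterminal LHS, but c^n q^n is not regular
Classification: Type 2 (Context-Free)


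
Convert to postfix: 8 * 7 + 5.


Left to right (same or higher precedence on left)
Postfix: 8 7 * 5 +


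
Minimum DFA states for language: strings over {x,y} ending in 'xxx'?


Track the longest suffix of input matching a prefix of 'xxx': 4 classes (prefixes of length 0..3)
Minimal DFA: 4 states


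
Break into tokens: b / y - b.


Scan left to right, longest-match per lexeme
Tokens: ID(b), OP(/), ID(y), OP(-), ID(b)


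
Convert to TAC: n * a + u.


Break into single-operator statements:
t1 = n * a
t2 = t1 + u


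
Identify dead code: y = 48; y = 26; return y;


first assignment to y is overwritten before any read
Dead: 'y = 48'


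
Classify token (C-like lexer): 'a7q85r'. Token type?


Pattern: letter/underscore followed by alphanumerics, not a keyword
Type: IDENTIFIER


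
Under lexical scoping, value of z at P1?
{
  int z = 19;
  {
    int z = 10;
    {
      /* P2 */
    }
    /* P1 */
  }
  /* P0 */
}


z declared in the same block as P1
z = 10


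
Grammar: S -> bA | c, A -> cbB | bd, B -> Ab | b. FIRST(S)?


Per alternative of S: FIRST(bA) = {b}; FIRST(c) = {c}
FIRST(S) = {b, c}


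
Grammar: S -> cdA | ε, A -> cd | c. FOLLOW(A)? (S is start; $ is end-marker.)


$ ∈ FOLLOW(S). For each A -> αBβ: add FIRST(β)\{ε} to FOLLOW(B); if β nullable, add FOLLOW(A).
FOLLOW(A) = {$}


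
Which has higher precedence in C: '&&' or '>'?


'>' is relational (level 7); '&&' is logical AND (level 2)
Higher level binds tighter
'>' has higher precedence than '&&'


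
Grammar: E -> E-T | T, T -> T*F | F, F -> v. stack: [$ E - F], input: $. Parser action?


'F' (not preceded by T*) is the handle for T -> F
Action: reduce (T -> F)


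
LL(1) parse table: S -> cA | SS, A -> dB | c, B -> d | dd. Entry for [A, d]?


For [A, d]: 'd' ∈ FIRST(dB)
Entry: A -> dB


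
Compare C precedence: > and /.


'/' is multiplicative (level 10); '>' is relational (level 7)
Higher level binds tighter
'/' has higher precedence than '>'


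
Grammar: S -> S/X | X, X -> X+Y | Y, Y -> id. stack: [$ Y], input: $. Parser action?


'Y' (not preceded by X+) is the handle for X -> Y
Action: reduce (X -> Y)


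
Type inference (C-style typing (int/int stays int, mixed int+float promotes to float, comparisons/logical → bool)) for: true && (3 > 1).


Operand types: bool && bool
Rule: logical operators take bool operands and yield bool
Result type: bool


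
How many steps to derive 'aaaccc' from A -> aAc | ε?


Derivation: A => aAc => aaAcc => aaaAccc => aaaccc
Steps: 4


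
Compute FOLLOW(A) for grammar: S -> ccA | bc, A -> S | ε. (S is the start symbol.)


$ ∈ FOLLOW(S). For each A -> αBβ: add FIRST(β)\{ε} to FOLLOW(B); if β nullable, add FOLLOW(A).
FOLLOW(A) = {$}


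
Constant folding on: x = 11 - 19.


11 - 19 = -8 at compile time
Optimized: x = -8


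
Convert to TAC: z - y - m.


Break into single-operator statements:
t1 = z - y
t2 = t1 - m


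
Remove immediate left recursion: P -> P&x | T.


Left-recursive alternatives: P&x; non-recursive: T
Introduce P': P -> TP', P' -> &xP' | ε


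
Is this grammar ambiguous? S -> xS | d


right-linear, alternatives start with distinct terminals 'x' vs 'd': unique leftmost derivation
Unambiguous


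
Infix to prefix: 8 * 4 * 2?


left-to-right (same/higher precedence on left): tree is (* (* 8 4) 2)
Prefix: * * 8 4 2


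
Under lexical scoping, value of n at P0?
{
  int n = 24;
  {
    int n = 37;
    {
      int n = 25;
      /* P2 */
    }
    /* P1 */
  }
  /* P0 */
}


n declared in the same block as P0
n = 24


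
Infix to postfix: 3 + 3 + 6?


Left to right (same or higher precedence on left)
Postfix: 3 3 + 6 +


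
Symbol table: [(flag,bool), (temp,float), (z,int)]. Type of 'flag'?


Lookup 'flag' → type bool


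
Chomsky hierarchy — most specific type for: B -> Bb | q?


Left-linear: every RHS is a terminal or one nonterminal followed by a terminal
Classification: Type 3 (Regular)


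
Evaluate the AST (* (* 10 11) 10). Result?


Evaluate inner: (* 10 11) = 110
Evaluate root: (* 110 10) = 1100
Result: 1100


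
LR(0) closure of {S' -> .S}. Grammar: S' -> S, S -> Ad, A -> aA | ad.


Start: S' -> .S
For each item with dot before a nonterminal B, add B -> .γ for every B-production
Closure: [S' -> .S, S -> .Ad, A -> .aA, A -> .ad]


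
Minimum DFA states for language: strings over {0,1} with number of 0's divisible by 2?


Track (count of 0) mod 2: states 0..1, accept at 0
Minimal DFA: 2 states


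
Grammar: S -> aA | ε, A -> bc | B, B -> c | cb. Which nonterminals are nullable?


A nonterminal is nullable iff some alternative derives ε (directly, or every symbol in it is nullable)
Nullable: {S}


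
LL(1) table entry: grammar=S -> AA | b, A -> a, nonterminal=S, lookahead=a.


For [S, a]: 'a' ∈ FIRST(AA)
Entry: S -> AA


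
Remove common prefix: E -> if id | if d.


Common prefix: 'if'
Factored: E -> if E', E' -> id | d


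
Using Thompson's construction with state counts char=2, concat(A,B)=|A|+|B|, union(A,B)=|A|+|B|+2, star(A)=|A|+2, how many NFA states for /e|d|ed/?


Syntax tree has 4 char leaf(s), 2 union(s), 0 star(s)
chars contribute 4×2 = 8; each union adds +2; each star adds +2
Total: 8 + 4 + 0 = 12 states


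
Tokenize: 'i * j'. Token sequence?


Scan left to right, longest-match per lexeme
Tokens: ID(i), OP(*), ID(j)


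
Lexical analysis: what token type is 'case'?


Pattern: reserved word
Type: KEYWORD


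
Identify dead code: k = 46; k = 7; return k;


first assignment to k is overwritten before any read
Dead: 'k = 46'


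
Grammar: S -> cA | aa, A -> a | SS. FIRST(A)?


Per alternative of A: FIRST(a) = {a}; FIRST(SS) = {a, c}
FIRST(A) = {a, c}


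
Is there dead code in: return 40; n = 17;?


statement follows a return and is unreachable
Dead: 'n = 17'


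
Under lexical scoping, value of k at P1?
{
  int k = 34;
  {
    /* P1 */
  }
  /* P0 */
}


P1's block does not declare k; resolves to the enclosing declaration at depth 0
k = 34


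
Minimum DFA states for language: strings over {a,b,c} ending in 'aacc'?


Track the longest suffix of input matching a prefix of 'aacc': 5 classes (prefixes of length 0..4)
Minimal DFA: 5 states


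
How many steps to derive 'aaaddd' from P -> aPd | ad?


Derivation: P => aPd => aaPdd => aaaddd
Steps: 3


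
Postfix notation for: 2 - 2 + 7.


Left to right (same or higher precedence on left)
Postfix: 2 2 - 7 +


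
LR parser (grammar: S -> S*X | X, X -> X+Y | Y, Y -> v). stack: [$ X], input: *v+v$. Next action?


lookahead ∉ {+} so X won't extend; reduce S -> X
Action: reduce (S -> X)


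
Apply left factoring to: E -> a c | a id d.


Common prefix: 'a'
Factored: E -> a E', E' -> c | id d


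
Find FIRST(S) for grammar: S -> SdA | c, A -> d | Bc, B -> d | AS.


Per alternative of S: FIRST(SdA) = {c}; FIRST(c) = {c}
FIRST(S) = {c}


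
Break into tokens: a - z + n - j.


Scan left to right, longest-match per lexeme
Tokens: ID(a), OP(-), ID(z), OP(+), ID(n), OP(-), ID(j)


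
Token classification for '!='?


Pattern: operator symbol
Type: OPERATOR


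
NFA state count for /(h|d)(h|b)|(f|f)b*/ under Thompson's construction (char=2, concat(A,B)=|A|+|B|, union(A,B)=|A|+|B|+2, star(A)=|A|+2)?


Syntax tree has 7 char leaf(s), 4 union(s), 1 star(s)
chars contribute 7×2 = 14; each union adds +2; each star adds +2
Total: 14 + 8 + 2 = 24 states


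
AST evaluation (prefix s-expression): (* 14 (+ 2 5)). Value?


Evaluate inner: (+ 2 5) = 7
Evaluate root: (* 14 7) = 98
Result: 98


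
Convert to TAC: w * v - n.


Break into single-operator statements:
t1 = w * v
t2 = t1 - n


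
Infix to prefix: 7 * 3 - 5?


left-to-right (same/higher precedence on left): tree is (- (* 7 3) 5)
Prefix: - * 7 3 5


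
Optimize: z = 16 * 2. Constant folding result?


16 * 2 = 32 at compile time
Optimized: z = 32


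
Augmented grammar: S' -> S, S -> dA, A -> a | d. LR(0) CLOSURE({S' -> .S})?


Start: S' -> .S
For each item with dot before a nonterminal B, add B -> .γ for every B-production
Closure: [S' -> .S, S -> .dA]


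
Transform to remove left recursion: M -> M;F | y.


Left-recursive alternatives: M;F; non-recursive: y
Introduce M': M -> yM', M' -> ;FM' | ε


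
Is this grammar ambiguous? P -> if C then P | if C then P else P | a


dangling else: 'if C then if C then a else a' parses two ways
Ambiguous


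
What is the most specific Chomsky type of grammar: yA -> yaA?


LHS has context (more than one symbol) and |LHS| ≤ |RHS|
Classification: Type 1 (Context-Sensitive)


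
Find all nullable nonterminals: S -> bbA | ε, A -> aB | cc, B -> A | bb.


A nonterminal is nullable iff some alternative derives ε (directly, or every symbol in it is nullable)
Nullable: {S}


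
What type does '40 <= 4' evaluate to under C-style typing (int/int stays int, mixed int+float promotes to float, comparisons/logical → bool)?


Operand types: int <= int
Rule: comparison yields bool
Result type: bool


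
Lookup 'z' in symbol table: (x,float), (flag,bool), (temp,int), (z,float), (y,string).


Lookup 'z' → type float


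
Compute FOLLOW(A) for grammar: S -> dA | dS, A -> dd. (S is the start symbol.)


$ ∈ FOLLOW(S). For each A -> αBβ: add FIRST(β)\{ε} to FOLLOW(B); if β nullable, add FOLLOW(A).
FOLLOW(A) = {$}


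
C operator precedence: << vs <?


'<<' is shift (level 8); '<' is relational (level 7)
Higher level binds tighter
'<<' has higher precedence than '<'


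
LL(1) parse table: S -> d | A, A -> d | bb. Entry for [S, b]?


For [S, b]: 'b' ∈ FIRST(A)
Entry: S -> A


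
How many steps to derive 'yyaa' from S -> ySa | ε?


Derivation: S => ySa => yySaa => yyaa
Steps: 3


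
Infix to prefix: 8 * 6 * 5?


left-to-right (same/higher precedence on left): tree is (* (* 8 6) 5)
Prefix: * * 8 6 5


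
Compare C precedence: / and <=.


'/' is multiplicative (level 10); '<=' is relational (level 7)
Higher level binds tighter
'/' has higher precedence than '<='


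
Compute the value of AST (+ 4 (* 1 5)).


Evaluate inner: (* 1 5) = 5
Evaluate root: (+ 4 5) = 9
Result: 9


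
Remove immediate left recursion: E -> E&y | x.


Left-recursive alternatives: E&y; non-recursive: x
Introduce E': E -> xE', E' -> &yE' | ε


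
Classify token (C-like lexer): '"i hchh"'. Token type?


Pattern: double-quoted sequence
Type: STRING_LITERAL


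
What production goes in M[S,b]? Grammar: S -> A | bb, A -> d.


For [S, b]: 'b' ∈ FIRST(bb)
Entry: S -> bb


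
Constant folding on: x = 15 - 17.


15 - 17 = -2 at compile time
Optimized: x = -2


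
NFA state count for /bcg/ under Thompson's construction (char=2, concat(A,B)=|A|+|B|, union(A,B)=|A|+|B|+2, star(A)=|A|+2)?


Syntax tree has 3 char leaf(s), 0 union(s), 0 star(s)
chars contribute 3×2 = 6; each union adds +2; each star adds +2
Total: 6 + 0 + 0 = 6 states


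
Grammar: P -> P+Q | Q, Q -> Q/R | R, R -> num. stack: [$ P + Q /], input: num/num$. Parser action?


no handle; shift 'num'
Action: shift


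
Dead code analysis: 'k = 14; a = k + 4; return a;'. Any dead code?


k is read by a's definition; a is returned
No dead code


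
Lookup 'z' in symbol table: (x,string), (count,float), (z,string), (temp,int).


Lookup 'z' → type string


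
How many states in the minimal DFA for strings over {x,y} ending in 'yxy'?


Track the longest suffix of input matching a prefix of 'yxy': 4 classes (prefixes of length 0..3)
Minimal DFA: 4 states


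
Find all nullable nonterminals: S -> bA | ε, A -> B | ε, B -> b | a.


A nonterminal is nullable iff some alternative derives ε (directly, or every symbol in it is nullable)
Nullable: {A, S}


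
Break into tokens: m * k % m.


Scan left to right, longest-match per lexeme
Tokens: ID(m), OP(*), ID(k), OP(%), ID(m)


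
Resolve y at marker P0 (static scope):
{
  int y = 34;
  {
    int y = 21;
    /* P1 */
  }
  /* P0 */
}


y declared in the same block as P0
y = 34


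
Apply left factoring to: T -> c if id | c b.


Common prefix: 'c'
Factored: T -> c T', T' -> if id | b


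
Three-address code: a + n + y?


Break into single-operator statements:
t1 = a + n
t2 = t1 + y


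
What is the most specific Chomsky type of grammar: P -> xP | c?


Right-linear: every RHS is a terminal or a terminal followed by one nonterminal
Classification: Type 3 (Regular)


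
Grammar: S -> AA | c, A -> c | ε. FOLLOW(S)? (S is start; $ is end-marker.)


$ ∈ FOLLOW(S). For each A -> αBβ: add FIRST(β)\{ε} to FOLLOW(B); if β nullable, add FOLLOW(A).
FOLLOW(S) = {$}


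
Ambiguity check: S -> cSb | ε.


balanced c^n…b^n: each string has a unique parse
Unambiguous


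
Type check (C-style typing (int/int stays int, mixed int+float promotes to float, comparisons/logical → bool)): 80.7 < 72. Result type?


Operand types: float < int
Rule: comparison yields bool
Result type: bool


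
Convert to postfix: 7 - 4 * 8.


* has higher precedence, evaluate 4*8 first
Postfix: 7 4 8 * -


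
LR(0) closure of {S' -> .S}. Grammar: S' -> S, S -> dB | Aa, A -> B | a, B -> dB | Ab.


Start: S' -> .S
For each item with dot before a nonterminal B, add B -> .γ for every B-production
Closure: [S' -> .S, S -> .dB, S -> .Aa, A -> .B, A -> .a, B -> .dB, B -> .Ab]


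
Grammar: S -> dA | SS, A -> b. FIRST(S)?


Per alternative of S: FIRST(dA) = {d}; FIRST(SS) = {d}
FIRST(S) = {d}


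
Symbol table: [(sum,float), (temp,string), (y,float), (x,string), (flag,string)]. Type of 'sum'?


Lookup 'sum' → type float


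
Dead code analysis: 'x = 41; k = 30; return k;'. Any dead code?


x is assigned but never read
Dead: 'x = 41'


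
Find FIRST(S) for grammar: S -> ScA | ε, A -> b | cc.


Per alternative of S: FIRST(ScA) = {c}; FIRST(ε) = {ε}
FIRST(S) = {c, ε}


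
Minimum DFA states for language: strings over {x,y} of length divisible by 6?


Track length mod 6: states 0..5, accept at 0
Minimal DFA: 6 states


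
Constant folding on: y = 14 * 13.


14 * 13 = 182 at compile time
Optimized: y = 182


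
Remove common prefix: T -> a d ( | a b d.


Common prefix: 'a'
Factored: T -> a T', T' -> d ( | b d


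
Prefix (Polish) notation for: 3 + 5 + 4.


left-to-right (same/higher precedence on left): tree is (+ (+ 3 5) 4)
Prefix: + + 3 5 4


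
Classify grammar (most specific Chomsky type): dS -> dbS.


LHS has context (more than one symbol) and |LHS| ≤ |RHS|
Classification: Type 1 (Context-Sensitive)


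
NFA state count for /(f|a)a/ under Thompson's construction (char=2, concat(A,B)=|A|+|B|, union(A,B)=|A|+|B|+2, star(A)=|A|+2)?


Syntax tree has 3 char leaf(s), 1 union(s), 0 star(s)
chars contribute 3×2 = 6; each union adds +2; each star adds +2
Total: 6 + 2 + 0 = 8 states


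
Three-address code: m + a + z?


Break into single-operator statements:
t1 = m + a
t2 = t1 + z


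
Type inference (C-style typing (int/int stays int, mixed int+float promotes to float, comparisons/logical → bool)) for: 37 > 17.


Operand types: int > int
Rule: comparison yields bool
Result type: bool


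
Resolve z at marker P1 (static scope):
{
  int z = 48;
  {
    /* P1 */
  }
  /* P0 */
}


P1's block does not declare z; resolves to the enclosing declaration at depth 0
z = 48


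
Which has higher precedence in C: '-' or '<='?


'-' is additive (level 9); '<=' is relational (level 7)
Higher level binds tighter
'-' has higher precedence than '<='


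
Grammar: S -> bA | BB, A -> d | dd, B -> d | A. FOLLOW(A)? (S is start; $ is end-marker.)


$ ∈ FOLLOW(S). For each A -> αBβ: add FIRST(β)\{ε} to FOLLOW(B); if β nullable, add FOLLOW(A).
FOLLOW(A) = {$, d}


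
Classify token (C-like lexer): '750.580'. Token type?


Pattern: digits with a decimal point
Type: FLOAT_LITERAL


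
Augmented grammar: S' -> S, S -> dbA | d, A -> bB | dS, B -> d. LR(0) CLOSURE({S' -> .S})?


Start: S' -> .S
For each item with dot before a nonterminal B, add B -> .γ for every B-production
Closure: [S' -> .S, S -> .dbA, S -> .d]


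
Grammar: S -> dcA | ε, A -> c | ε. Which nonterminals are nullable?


A nonterminal is nullable iff some alternative derives ε (directly, or every symbol in it is nullable)
Nullable: {A, S}


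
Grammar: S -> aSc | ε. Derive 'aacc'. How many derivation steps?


Derivation: S => aSc => aaScc => aacc
Steps: 3


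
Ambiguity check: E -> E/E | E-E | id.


'id/id-id' has two parse trees (no precedence encoded between / and -)
Ambiguous


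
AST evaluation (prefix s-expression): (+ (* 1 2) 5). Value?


Evaluate inner: (* 1 2) = 2
Evaluate root: (+ 2 5) = 7
Result: 7


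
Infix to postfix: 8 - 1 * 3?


* has higher precedence, evaluate 1*3 first
Postfix: 8 1 3 * -


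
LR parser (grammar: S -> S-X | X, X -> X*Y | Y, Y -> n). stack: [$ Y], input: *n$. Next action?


'Y' (not preceded by X*) is the handle for X -> Y
Action: reduce (X -> Y)


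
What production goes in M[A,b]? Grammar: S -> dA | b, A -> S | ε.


For [A, b]: 'b' ∈ FIRST(S)
Entry: A -> S


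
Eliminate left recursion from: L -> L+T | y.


Left-recursive alternatives: L+T; non-recursive: y
Introduce L': L -> yL', L' -> +TL' | ε


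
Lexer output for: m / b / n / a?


Scan left to right, longest-match per lexeme
Tokens: ID(m), OP(/), ID(b), OP(/), ID(n), OP(/), ID(a)


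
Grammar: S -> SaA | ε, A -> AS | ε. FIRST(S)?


Per alternative of S: FIRST(SaA) = {a}; FIRST(ε) = {ε}
FIRST(S) = {a, ε}


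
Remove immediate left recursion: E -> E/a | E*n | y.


Left-recursive alternatives: E/a, E*n; non-recursive: y
Introduce E': E -> yE', E' -> /aE' | *nE' | ε


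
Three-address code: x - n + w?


Break into single-operator statements:
t1 = x - n
t2 = t1 + w


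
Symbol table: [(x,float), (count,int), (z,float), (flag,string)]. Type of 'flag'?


Lookup 'flag' → type string


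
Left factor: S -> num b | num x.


Common prefix: 'num'
Factored: S -> num S', S' -> b | x


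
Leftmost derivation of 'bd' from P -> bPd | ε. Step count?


Derivation: P => bPd => bd
Steps: 2


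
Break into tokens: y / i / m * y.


Scan left to right, longest-match per lexeme
Tokens: ID(y), OP(/), ID(i), OP(/), ID(m), OP(*), ID(y)


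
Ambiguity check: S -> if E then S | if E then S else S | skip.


dangling else: 'if E then if E then skip else skip' parses two ways
Ambiguous


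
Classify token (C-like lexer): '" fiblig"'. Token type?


Pattern: double-quoted sequence
Type: STRING_LITERAL


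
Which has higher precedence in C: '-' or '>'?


'-' is additive (level 9); '>' is relational (level 7)
Higher level binds tighter
'-' has higher precedence than '>'


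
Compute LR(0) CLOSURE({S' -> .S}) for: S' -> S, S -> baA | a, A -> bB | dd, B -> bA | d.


Start: S' -> .S
For each item with dot before a nonterminal B, add B -> .γ for every B-production
Closure: [S' -> .S, S -> .baA, S -> .a]


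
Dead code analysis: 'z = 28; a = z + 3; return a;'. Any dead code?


z is read by a's definition; a is returned
No dead code


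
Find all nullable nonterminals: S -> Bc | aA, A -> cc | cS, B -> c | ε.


A nonterminal is nullable iff some alternative derives ε (directly, or every symbol in it is nullable)
Nullable: {B}


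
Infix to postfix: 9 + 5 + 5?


Left to right (same or higher precedence on left)
Postfix: 9 5 + 5 +


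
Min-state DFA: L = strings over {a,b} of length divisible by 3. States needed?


Track length mod 3: states 0..2, accept at 0
Minimal DFA: 3 states


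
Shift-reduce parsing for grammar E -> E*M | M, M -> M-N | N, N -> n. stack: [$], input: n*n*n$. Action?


no handle on stack; shift 'n'
Action: shift


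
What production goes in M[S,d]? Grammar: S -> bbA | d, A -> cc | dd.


For [S, d]: 'd' ∈ FIRST(d)
Entry: S -> d


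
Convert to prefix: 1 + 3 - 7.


left-to-right (same/higher precedence on left): tree is (- (+ 1 3) 7)
Prefix: - + 1 3 7


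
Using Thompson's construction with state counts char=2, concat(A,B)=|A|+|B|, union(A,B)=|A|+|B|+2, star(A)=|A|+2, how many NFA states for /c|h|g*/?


Syntax tree has 3 char leaf(s), 2 union(s), 1 star(s)
chars contribute 3×2 = 6; each union adds +2; each star adds +2
Total: 6 + 4 + 2 = 12 states


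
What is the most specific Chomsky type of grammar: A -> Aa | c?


Left-linear: every RHS is a terminal or one nonterminal followed by a terminal
Classification: Type 3 (Regular)


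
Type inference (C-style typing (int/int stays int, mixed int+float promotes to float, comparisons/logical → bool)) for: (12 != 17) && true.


Operand types: bool && bool
Rule: logical operators take bool operands and yield bool
Result type: bool


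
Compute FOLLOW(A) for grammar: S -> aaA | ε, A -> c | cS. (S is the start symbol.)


$ ∈ FOLLOW(S). For each A -> αBβ: add FIRST(β)\{ε} to FOLLOW(B); if β nullable, add FOLLOW(A).
FOLLOW(A) = {$}


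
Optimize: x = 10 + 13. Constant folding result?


10 + 13 = 23 at compile time
Optimized: x = 23


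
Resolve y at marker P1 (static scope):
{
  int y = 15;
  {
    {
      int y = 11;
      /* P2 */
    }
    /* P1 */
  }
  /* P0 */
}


P1's block does not declare y; resolves to the enclosing declaration at depth 0
y = 15


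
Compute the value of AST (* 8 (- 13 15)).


Evaluate inner: (- 13 15) = -2
Evaluate root: (* 8 -2) = -16
Result: -16


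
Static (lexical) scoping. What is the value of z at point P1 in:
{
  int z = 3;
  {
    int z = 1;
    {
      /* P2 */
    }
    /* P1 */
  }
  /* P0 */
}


z declared in the same block as P1
z = 1


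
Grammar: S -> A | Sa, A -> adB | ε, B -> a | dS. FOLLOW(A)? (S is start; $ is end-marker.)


$ ∈ FOLLOW(S). For each A -> αBβ: add FIRST(β)\{ε} to FOLLOW(B); if β nullable, add FOLLOW(A).
FOLLOW(A) = {$, a}


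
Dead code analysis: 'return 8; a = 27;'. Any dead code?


statement follows a return and is unreachable
Dead: 'a = 27'


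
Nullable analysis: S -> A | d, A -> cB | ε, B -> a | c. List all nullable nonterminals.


A nonterminal is nullable iff some alternative derives ε (directly, or every symbol in it is nullable)
Nullable: {A, S}


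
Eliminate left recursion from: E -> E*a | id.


Left-recursive alternatives: E*a; non-recursive: id
Introduce E': E -> idE', E' -> *aE' | ε


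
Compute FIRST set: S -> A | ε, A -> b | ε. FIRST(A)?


Per alternative of A: FIRST(b) = {b}; FIRST(ε) = {ε}
FIRST(A) = {b, ε}


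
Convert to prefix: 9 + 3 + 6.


left-to-right (same/higher precedence on left): tree is (+ (+ 9 3) 6)
Prefix: + + 9 3 6


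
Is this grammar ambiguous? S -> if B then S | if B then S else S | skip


dangling else: 'if B then if B then skip else skip' parses two ways
Ambiguous


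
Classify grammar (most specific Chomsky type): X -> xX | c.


Right-linear: every RHS is a terminal or a terminal followed by one nonterminal
Classification: Type 3 (Regular)


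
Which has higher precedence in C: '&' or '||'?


'&' is bitwise AND (level 5); '||' is logical OR (level 1)
Higher level binds tighter
'&' has higher precedence than '||'


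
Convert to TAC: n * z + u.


Break into single-operator statements:
t1 = n * z
t2 = t1 + u


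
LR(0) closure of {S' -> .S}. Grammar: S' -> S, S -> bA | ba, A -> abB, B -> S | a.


Start: S' -> .S
For each item with dot before a nonterminal B, add B -> .γ for every B-production
Closure: [S' -> .S, S -> .bA, S -> .ba]


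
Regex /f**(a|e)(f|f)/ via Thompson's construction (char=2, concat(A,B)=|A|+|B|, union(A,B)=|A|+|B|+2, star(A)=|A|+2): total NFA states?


Syntax tree has 5 char leaf(s), 2 union(s), 2 star(s)
chars contribute 5×2 = 10; each union adds +2; each star adds +2
Total: 10 + 4 + 4 = 18 states


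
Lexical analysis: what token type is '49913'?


Pattern: digits only
Type: INTEGER_LITERAL


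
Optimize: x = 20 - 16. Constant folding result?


20 - 16 = 4 at compile time
Optimized: x = 4


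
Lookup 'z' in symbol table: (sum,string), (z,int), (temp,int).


Lookup 'z' → type int


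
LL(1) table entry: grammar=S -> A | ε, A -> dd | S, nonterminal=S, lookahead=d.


For [S, d]: 'd' ∈ FIRST(A)
Entry: S -> A


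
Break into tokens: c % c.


Scan left to right, longest-match per lexeme
Tokens: ID(c), OP(%), ID(c)


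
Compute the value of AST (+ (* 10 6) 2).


Evaluate inner: (* 10 6) = 60
Evaluate root: (+ 60 2) = 62
Result: 62


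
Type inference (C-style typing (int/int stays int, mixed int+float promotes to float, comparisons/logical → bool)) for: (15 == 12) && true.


Operand types: bool && bool
Rule: logical operators take bool operands and yield bool
Result type: bool


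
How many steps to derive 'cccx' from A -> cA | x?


Derivation: A => cA => ccA => cccA => cccx
Steps: 4


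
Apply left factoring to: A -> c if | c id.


Common prefix: 'c'
Factored: A -> c A', A' -> if | id


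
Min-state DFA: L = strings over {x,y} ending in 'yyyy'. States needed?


Track the longest suffix of input matching a prefix of 'yyyy': 5 classes (prefixes of length 0..4)
Minimal DFA: 5 states


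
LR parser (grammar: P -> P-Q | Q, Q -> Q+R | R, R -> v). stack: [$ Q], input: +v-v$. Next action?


shift '+' to continue Q -> Q+R
Action: shift


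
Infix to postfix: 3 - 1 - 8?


Left to right (same or higher precedence on left)
Postfix: 3 1 - 8 -


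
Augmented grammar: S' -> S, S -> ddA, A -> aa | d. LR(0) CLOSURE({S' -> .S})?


Start: S' -> .S
For each item with dot before a nonterminal B, add B -> .γ for every B-production
Closure: [S' -> .S, S -> .ddA]


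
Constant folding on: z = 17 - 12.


17 - 12 = 5 at compile time
Optimized: z = 5


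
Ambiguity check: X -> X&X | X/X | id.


'id&id/id' has two parse trees (no precedence encoded between & and /)
Ambiguous


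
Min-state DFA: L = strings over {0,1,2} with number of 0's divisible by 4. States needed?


Track (count of 0) mod 4: states 0..3, accept at 0
Minimal DFA: 4 states


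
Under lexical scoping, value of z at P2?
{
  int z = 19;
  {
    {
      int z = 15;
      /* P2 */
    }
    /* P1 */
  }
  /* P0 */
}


z declared in the same block as P2
z = 15


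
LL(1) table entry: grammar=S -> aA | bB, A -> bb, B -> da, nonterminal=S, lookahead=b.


For [S, b]: 'b' ∈ FIRST(bB)
Entry: S -> bB


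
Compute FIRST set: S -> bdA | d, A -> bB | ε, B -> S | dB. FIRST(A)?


Per alternative of A: FIRST(bB) = {b}; FIRST(ε) = {ε}
FIRST(A) = {b, ε}


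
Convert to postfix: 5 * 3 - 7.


Left to right (same or higher precedence on left)
Postfix: 5 3 * 7 -


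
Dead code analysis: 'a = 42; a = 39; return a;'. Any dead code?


first assignment to a is overwritten before any read
Dead: 'a = 42'


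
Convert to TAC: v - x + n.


Break into single-operator statements:
t1 = v - x
t2 = t1 + n


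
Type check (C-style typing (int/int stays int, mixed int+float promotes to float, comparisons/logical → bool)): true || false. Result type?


Operand types: bool || bool
Rule: logical operators take bool operands and yield bool
Result type: bool


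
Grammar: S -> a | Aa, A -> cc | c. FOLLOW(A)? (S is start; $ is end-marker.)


$ ∈ FOLLOW(S). For each A -> αBβ: add FIRST(β)\{ε} to FOLLOW(B); if β nullable, add FOLLOW(A).
FOLLOW(A) = {a}


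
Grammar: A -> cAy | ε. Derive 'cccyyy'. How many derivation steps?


Derivation: A => cAy => ccAyy => cccAyyy => cccyyy
Steps: 4


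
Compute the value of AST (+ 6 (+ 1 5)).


Evaluate inner: (+ 1 5) = 6
Evaluate root: (+ 6 6) = 12
Result: 12


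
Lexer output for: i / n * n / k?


Scan left to right, longest-match per lexeme
Tokens: ID(i), OP(/), ID(n), OP(*), ID(n), OP(/), ID(k)


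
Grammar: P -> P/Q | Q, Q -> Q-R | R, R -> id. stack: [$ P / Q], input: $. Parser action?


handle 'P/Q' on top; lookahead ∈ FOLLOW(P) = {/, $}
Action: reduce (P -> P/Q)


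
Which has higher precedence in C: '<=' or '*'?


'*' is multiplicative (level 10); '<=' is relational (level 7)
Higher level binds tighter
'*' has higher precedence than '<='


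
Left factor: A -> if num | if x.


Common prefix: 'if'
Factored: A -> if A', A' -> num | x


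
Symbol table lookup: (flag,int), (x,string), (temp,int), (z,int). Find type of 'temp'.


Lookup 'temp' → type int


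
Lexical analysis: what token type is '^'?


Pattern: operator symbol
Type: OPERATOR


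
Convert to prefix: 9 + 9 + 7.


left-to-right (same/higher precedence on left): tree is (+ (+ 9 9) 7)
Prefix: + + 9 9 7


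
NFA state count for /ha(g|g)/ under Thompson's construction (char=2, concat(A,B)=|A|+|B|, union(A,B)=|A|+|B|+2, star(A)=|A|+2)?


Syntax tree has 4 char leaf(s), 1 union(s), 0 star(s)
chars contribute 4×2 = 8; each union adds +2; each star adds +2
Total: 8 + 2 + 0 = 10 states


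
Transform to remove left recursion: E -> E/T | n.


Left-recursive alternatives: E/T; non-recursive: n
Introduce E': E -> nE', E' -> /TE' | ε


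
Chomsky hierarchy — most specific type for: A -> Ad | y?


Left-linear: every RHS is a terminal or one nonterminal followed by a terminal
Classification: Type 3 (Regular)


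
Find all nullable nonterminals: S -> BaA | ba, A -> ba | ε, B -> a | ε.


A nonterminal is nullable iff some alternative derives ε (directly, or every symbol in it is nullable)
Nullable: {A, B}


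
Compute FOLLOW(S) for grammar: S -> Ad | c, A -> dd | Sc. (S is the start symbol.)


$ ∈ FOLLOW(S). For each A -> αBβ: add FIRST(β)\{ε} to FOLLOW(B); if β nullable, add FOLLOW(A).
FOLLOW(S) = {$, c}


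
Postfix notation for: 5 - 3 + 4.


Left to right (same or higher precedence on left)
Postfix: 5 3 - 4 +


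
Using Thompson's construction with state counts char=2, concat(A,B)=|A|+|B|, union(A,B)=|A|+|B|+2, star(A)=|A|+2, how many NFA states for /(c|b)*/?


Syntax tree has 2 char leaf(s), 1 union(s), 1 star(s)
chars contribute 2×2 = 4; each union adds +2; each star adds +2
Total: 4 + 2 + 2 = 8 states


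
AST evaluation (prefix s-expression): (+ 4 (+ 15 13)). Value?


Evaluate inner: (+ 15 13) = 28
Evaluate root: (+ 4 28) = 32
Result: 32


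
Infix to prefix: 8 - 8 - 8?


left-to-right (same/higher precedence on left): tree is (- (- 8 8) 8)
Prefix: - - 8 8 8


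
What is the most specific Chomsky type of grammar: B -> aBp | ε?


Single nonterminal LHS, but a^n p^n is not regular
Classification: Type 2 (Context-Free)


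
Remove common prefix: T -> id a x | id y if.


Common prefix: 'id'
Factored: T -> id T', T' -> a x | y if


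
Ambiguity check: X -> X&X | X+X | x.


'x&x+x' has two parse trees (no precedence encoded between & and +)
Ambiguous


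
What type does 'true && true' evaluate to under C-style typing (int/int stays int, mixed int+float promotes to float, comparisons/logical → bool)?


Operand types: bool && bool
Rule: logical operators take bool operands and yield bool
Result type: bool


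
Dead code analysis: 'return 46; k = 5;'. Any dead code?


statement follows a return and is unreachable
Dead: 'k = 5'


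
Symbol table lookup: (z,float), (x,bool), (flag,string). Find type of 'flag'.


Lookup 'flag' → type string


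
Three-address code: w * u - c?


Break into single-operator statements:
t1 = w * u
t2 = t1 - c


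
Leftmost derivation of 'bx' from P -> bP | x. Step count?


Derivation: P => bP => bx
Steps: 2


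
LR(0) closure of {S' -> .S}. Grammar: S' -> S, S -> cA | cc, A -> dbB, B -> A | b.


Start: S' -> .S
For each item with dot before a nonterminal B, add B -> .γ for every B-production
Closure: [S' -> .S, S -> .cA, S -> .cc]


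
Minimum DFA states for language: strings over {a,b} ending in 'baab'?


Track the longest suffix of input matching a prefix of 'baab': 5 classes (prefixes of length 0..4)
Minimal DFA: 5 states


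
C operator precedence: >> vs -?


'-' is additive (level 9); '>>' is shift (level 8)
Higher level binds tighter
'-' has higher precedence than '>>'


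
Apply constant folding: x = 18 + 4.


18 + 4 = 22 at compile time
Optimized: x = 22


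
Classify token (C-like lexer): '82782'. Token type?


Pattern: digits only
Type: INTEGER_LITERAL


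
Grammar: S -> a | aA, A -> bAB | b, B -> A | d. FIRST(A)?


Per alternative of A: FIRST(bAB) = {b}; FIRST(b) = {b}
FIRST(A) = {b}


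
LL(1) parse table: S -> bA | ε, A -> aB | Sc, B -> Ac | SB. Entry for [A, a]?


For [A, a]: 'a' ∈ FIRST(aB)
Entry: A -> aB


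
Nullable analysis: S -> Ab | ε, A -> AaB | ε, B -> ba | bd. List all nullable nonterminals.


A nonterminal is nullable iff some alternative derives ε (directly, or every symbol in it is nullable)
Nullable: {A, S}


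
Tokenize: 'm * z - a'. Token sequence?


Scan left to right, longest-match per lexeme
Tokens: ID(m), OP(*), ID(z), OP(-), ID(a)


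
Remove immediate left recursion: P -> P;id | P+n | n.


Left-recursive alternatives: P;id, P+n; non-recursive: n
Introduce P': P -> nP', P' -> ;idP' | +nP' | ε


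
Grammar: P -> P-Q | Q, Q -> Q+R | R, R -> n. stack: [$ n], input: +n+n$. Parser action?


'n' on top is the handle for R -> n
Action: reduce (R -> n)


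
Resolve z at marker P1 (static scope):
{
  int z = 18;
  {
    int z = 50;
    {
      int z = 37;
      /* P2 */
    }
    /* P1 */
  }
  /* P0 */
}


z declared in the same block as P1
z = 50


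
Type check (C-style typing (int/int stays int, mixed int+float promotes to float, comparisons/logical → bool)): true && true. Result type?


Operand types: bool && bool
Rule: logical operators take bool operands and yield bool
Result type: bool


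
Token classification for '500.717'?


Pattern: digits with a decimal point
Type: FLOAT_LITERAL


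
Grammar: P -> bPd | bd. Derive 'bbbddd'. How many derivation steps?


Derivation: P => bPd => bbPdd => bbbddd
Steps: 3


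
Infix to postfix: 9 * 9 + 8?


Left to right (same or higher precedence on left)
Postfix: 9 9 * 8 +


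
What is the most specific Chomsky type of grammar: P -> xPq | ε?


Single nonterminal LHS, but x^n q^n is not regular
Classification: Type 2 (Context-Free)


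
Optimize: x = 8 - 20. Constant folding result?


8 - 20 = -12 at compile time
Optimized: x = -12


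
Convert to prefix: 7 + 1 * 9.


'*' binds tighter: tree is (+ 7 (* 1 9))
Prefix: + 7 * 1 9


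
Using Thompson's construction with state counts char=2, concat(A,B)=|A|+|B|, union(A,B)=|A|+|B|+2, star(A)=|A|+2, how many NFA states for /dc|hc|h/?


Syntax tree has 5 char leaf(s), 2 union(s), 0 star(s)
chars contribute 5×2 = 10; each union adds +2; each star adds +2
Total: 10 + 4 + 0 = 14 states


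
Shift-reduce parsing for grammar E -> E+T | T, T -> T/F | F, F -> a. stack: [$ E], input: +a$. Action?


shift '+' to continue E -> E+T
Action: shift


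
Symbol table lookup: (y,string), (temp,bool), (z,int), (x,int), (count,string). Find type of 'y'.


Lookup 'y' → type string


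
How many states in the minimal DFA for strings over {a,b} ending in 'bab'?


Track the longest suffix of input matching a prefix of 'bab': 4 classes (prefixes of length 0..3)
Minimal DFA: 4 states


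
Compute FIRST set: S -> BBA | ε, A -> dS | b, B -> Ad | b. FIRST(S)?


Per alternative of S: FIRST(BBA) = {b, d}; FIRST(ε) = {ε}
FIRST(S) = {b, d, ε}


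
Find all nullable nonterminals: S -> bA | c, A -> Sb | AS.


A nonterminal is nullable iff some alternative derives ε (directly, or every symbol in it is nullable)
Nullable: {}


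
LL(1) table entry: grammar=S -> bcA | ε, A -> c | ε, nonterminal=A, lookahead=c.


For [A, c]: 'c' ∈ FIRST(c)
Entry: A -> c


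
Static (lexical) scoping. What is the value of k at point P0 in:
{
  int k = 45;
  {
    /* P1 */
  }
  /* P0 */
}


k declared in the same block as P0
k = 45


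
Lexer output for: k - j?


Scan left to right, longest-match per lexeme
Tokens: ID(k), OP(-), ID(j)


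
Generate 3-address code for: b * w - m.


Break into single-operator statements:
t1 = b * w
t2 = t1 - m


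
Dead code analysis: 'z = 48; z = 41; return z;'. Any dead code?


first assignment to z is overwritten before any read
Dead: 'z = 48'


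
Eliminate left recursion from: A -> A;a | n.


Left-recursive alternatives: A;a; non-recursive: n
Introduce A': A -> nA', A' -> ;aA' | ε


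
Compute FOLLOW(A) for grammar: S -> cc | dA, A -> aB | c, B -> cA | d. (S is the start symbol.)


$ ∈ FOLLOW(S). For each A -> αBβ: add FIRST(β)\{ε} to FOLLOW(B); if β nullable, add FOLLOW(A).
FOLLOW(A) = {$}


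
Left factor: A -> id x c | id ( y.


Common prefix: 'id'
Factored: A -> id A', A' -> x c | ( y


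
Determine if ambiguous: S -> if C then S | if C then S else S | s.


dangling else: 'if C then if C then s else s' parses two ways
Ambiguous
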